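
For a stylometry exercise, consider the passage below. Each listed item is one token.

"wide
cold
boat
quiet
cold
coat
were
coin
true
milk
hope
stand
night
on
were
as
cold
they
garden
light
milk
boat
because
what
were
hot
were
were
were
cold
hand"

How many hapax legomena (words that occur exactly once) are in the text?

Frequencies: were:6, cold:4, boat:2, milk:2, wide:1, quiet:1, coat:1, coin:1, true:1, hope:1, stand:1, night:1, on:1, as:1, they:1, garden:1, light:1, because:1, what:1, hot:1, … (1 more, each freq 1)
Hapax (freq=1): as, because, coat, coin, garden, hand, hope, hot, light, night, on, quiet, stand, they, true, what, wide

17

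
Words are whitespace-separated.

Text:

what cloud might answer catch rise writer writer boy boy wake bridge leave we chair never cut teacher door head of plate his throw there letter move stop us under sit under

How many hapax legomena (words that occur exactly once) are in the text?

Frequencies: writer:2, boy:2, under:2, what:1, cloud:1, might:1, answer:1, catch:1, rise:1, wake:1, bridge:1, leave:1, we:1, chair:1, never:1, cut:1, teacher:1, door:1, head:1, of:1, … (9 more, each freq 1)
Hapax (freq=1): answer, bridge, catch, chair, cloud, cut, door, head, his, leave, letter, might, move, never, of, plate, rise, sit, stop, teacher, there, throw, us, wake, we, what

26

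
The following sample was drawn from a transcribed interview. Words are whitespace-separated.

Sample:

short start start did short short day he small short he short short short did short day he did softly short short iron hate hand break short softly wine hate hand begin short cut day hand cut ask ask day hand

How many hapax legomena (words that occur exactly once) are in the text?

Frequencies: short:12, day:4, hand:4, did:3, he:3, start:2, softly:2, hate:2, cut:2, ask:2, small:1, iron:1, break:1, wine:1, begin:1
Hapax (freq=1): begin, break, iron, small, wine

5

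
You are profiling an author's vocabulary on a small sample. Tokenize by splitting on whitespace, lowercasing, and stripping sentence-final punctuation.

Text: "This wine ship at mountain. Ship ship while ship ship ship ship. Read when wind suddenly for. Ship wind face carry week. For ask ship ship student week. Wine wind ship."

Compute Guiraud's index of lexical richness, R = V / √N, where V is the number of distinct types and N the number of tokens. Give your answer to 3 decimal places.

N = 31, V = 16.
√N = 5.567764
R = 16 / 5.567764 = 2.874

2.874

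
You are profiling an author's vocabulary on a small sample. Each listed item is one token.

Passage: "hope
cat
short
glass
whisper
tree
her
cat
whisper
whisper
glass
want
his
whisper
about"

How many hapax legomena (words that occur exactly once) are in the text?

7

Frequencies: whisper:4, cat:2, glass:2, hope:1, short:1, tree:1, her:1, want:1, his:1, about:1
Hapax (freq=1): about, her, his, hope, short, tree, want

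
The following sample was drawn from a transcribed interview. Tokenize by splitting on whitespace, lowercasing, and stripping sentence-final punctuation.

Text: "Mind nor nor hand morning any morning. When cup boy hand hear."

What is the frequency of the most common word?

2

Frequencies: nor:2, hand:2, morning:2, mind:1, any:1, when:1, cup:1, boy:1, hear:1
Most common: 'nor' with frequency 2.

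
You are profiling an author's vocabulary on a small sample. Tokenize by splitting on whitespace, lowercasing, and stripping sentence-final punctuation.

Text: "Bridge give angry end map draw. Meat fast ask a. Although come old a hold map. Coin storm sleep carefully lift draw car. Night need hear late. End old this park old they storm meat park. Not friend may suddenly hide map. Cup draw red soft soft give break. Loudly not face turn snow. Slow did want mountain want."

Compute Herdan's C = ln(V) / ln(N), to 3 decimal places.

0.928

N = 59, V = 44.
ln(V) = 3.784190, ln(N) = 4.077537
C = 3.784190 / 4.077537 = 0.928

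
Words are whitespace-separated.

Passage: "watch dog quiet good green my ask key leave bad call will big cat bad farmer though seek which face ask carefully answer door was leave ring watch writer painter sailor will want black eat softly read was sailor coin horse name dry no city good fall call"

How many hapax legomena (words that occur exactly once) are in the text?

30

Frequencies: watch:2, good:2, ask:2, leave:2, bad:2, call:2, will:2, was:2, sailor:2, dog:1, quiet:1, green:1, my:1, key:1, big:1, cat:1, farmer:1, though:1, seek:1, which:1, … (19 more, each freq 1)
Hapax (freq=1): answer, big, black, carefully, cat, city, coin, dog, door, dry, eat, face, fall, farmer, green, horse, key, my, name, no, painter, quiet, read, ring, seek, softly, though, want, which, writer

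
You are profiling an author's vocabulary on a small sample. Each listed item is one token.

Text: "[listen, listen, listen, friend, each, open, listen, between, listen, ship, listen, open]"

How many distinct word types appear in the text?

Distinct types: {between, each, friend, listen, open, ship}
V = 6

6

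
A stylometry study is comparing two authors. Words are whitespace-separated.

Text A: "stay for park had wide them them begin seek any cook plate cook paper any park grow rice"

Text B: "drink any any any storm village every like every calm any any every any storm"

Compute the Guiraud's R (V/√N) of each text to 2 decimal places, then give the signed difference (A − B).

A: V=14, N=18, R=3.30
B: V=7, N=15, R=1.81
Difference = 3.30 − 1.81 = 1.49

1.49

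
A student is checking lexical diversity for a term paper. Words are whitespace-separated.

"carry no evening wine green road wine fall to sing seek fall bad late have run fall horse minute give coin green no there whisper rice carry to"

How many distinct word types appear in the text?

Distinct types: {bad, carry, coin, evening, fall, give, green, have, horse, late, minute, no, rice, road, run, seek, sing, there, to, whisper, wine}
V = 21

21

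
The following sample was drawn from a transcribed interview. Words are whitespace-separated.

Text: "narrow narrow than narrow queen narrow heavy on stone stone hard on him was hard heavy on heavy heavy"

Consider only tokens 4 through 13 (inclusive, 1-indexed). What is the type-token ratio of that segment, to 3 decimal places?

Segment tokens 4–13: narrow, queen, narrow, heavy, on, stone, stone, hard, on, him
Segment N = 10, segment V = 7.
TTR = 7 / 10 = 0.700

0.700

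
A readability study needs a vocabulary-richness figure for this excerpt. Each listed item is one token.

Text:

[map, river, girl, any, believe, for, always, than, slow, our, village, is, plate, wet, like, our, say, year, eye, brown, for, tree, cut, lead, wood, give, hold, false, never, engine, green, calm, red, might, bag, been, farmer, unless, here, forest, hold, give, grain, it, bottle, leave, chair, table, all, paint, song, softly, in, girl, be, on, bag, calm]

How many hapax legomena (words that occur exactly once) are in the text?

44

Frequencies: girl:2, for:2, our:2, give:2, hold:2, calm:2, bag:2, map:1, river:1, any:1, believe:1, always:1, than:1, slow:1, village:1, is:1, plate:1, wet:1, like:1, say:1, … (31 more, each freq 1)
Hapax (freq=1): all, always, any, be, been, believe, bottle, brown, chair, cut, engine, eye, false, farmer, forest, grain, green, here, in, is, it, lead, leave, like, map, might, never, on, paint, plate, red, river, say, slow, softly, song, table, than, tree, unless, village, wet, wood, year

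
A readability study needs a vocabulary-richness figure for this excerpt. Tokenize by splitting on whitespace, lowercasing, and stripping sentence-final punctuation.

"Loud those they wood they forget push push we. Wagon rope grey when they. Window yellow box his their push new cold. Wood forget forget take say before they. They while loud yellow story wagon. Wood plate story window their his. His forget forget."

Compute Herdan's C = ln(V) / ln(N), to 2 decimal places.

N = 44, V = 24.
ln(V) = 3.178054, ln(N) = 3.784190
C = 3.178054 / 3.784190 = 0.84

0.84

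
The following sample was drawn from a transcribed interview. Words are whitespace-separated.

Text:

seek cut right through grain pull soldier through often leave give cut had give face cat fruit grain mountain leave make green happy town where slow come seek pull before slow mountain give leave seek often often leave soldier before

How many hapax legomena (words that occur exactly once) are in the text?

Frequencies: leave:4, seek:3, often:3, give:3, cut:2, through:2, grain:2, pull:2, soldier:2, mountain:2, slow:2, before:2, right:1, had:1, face:1, cat:1, fruit:1, make:1, green:1, happy:1, … (3 more, each freq 1)
Hapax (freq=1): cat, come, face, fruit, green, had, happy, make, right, town, where

11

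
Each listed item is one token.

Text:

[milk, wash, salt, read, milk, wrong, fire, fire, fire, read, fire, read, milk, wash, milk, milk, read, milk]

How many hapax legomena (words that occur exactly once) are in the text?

Frequencies: milk:6, read:4, fire:4, wash:2, salt:1, wrong:1
Hapax (freq=1): salt, wrong

2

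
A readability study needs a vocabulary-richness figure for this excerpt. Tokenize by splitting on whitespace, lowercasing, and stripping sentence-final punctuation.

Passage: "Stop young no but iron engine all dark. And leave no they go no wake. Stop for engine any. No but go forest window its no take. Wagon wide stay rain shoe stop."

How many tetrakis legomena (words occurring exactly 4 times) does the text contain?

0

Frequencies: no:5, stop:3, but:2, engine:2, go:2, young:1, iron:1, all:1, dark:1, and:1, leave:1, they:1, wake:1, for:1, any:1, forest:1, window:1, its:1, take:1, wagon:1, … (4 more, each freq 1)
Words with frequency 4: (none)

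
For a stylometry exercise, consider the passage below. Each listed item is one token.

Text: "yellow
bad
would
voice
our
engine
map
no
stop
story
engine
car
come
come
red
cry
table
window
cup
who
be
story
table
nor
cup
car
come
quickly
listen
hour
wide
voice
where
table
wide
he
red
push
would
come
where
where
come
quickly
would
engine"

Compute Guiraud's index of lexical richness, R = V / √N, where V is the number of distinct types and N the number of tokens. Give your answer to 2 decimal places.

3.98

N = 46, V = 27.
√N = 6.782330
R = 27 / 6.782330 = 3.98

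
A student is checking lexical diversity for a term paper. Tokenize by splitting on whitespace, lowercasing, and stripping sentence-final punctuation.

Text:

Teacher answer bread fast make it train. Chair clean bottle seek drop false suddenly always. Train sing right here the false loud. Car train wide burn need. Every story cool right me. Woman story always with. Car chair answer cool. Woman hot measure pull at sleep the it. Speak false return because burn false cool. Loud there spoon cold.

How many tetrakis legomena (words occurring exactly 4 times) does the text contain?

1

Frequencies: false:4, train:3, cool:3, answer:2, it:2, chair:2, always:2, right:2, the:2, loud:2, car:2, burn:2, story:2, woman:2, teacher:1, bread:1, fast:1, make:1, clean:1, bottle:1, … (21 more, each freq 1)
Words with frequency 4: false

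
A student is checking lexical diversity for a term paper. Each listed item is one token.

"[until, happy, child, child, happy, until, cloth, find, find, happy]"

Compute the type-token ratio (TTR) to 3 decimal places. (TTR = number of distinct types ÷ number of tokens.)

0.500

N = 10 tokens, V = 5 types.
TTR = V / N = 5 / 10 = 0.500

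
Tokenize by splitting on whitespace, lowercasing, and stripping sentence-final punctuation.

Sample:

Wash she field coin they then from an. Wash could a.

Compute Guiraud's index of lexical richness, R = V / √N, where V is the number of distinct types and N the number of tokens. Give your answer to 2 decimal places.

3.02

N = 11, V = 10.
√N = 3.316625
R = 10 / 3.316625 = 3.02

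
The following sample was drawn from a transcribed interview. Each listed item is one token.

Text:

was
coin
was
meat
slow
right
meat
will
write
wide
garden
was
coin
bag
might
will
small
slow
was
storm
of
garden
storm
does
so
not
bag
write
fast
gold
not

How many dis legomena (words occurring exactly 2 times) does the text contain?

9

Frequencies: was:4, coin:2, meat:2, slow:2, will:2, write:2, garden:2, bag:2, storm:2, not:2, right:1, wide:1, might:1, small:1, of:1, does:1, so:1, fast:1, gold:1
Words with frequency 2: bag, coin, garden, meat, not, slow, storm, will, write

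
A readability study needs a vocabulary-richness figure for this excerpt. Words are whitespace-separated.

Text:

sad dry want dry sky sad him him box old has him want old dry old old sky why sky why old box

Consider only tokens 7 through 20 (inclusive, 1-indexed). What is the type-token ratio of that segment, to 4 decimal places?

0.5714

Segment tokens 7–20: him, him, box, old, has, him, want, old, dry, old, old, sky, why, sky
Segment N = 14, segment V = 8.
TTR = 8 / 14 = 0.5714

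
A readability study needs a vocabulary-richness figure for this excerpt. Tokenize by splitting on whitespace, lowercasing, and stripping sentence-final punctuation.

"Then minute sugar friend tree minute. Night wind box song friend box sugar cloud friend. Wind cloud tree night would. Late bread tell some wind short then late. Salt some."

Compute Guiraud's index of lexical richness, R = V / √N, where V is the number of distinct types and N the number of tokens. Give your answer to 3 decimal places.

N = 30, V = 17.
√N = 5.477226
R = 17 / 5.477226 = 3.104

3.104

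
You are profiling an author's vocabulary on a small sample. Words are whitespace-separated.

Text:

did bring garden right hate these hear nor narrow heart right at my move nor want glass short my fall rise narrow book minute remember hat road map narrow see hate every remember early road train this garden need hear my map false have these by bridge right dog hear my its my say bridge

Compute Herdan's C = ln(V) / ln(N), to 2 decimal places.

N = 55, V = 37.
ln(V) = 3.610918, ln(N) = 4.007333
C = 3.610918 / 4.007333 = 0.90

0.90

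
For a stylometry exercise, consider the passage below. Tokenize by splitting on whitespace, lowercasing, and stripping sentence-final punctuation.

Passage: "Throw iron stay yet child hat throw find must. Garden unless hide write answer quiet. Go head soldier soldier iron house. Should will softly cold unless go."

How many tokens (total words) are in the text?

27

Tokens: throw, iron, stay, yet, child, hat, throw, find, must, garden, unless, hide, write, answer, quiet, go, head, soldier, soldier, iron, house, should, will, softly, cold, unless, go
N = 27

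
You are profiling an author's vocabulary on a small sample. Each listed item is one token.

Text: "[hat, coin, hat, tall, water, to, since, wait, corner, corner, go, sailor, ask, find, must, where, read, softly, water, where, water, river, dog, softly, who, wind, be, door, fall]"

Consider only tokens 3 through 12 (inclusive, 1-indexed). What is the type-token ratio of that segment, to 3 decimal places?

0.900

Segment tokens 3–12: hat, tall, water, to, since, wait, corner, corner, go, sailor
Segment N = 10, segment V = 9.
TTR = 9 / 10 = 0.900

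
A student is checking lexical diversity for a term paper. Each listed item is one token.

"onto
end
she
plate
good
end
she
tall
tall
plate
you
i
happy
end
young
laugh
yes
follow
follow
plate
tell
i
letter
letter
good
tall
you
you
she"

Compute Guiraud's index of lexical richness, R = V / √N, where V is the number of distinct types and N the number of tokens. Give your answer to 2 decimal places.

N = 29, V = 15.
√N = 5.385165
R = 15 / 5.385165 = 2.79

2.79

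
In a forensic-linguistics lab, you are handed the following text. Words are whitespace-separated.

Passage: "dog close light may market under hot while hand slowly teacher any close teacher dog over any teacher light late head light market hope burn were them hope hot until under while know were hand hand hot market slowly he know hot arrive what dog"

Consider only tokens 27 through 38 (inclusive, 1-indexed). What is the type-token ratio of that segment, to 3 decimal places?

0.833

Segment tokens 27–38: them, hope, hot, until, under, while, know, were, hand, hand, hot, market
Segment N = 12, segment V = 10.
TTR = 10 / 12 = 0.833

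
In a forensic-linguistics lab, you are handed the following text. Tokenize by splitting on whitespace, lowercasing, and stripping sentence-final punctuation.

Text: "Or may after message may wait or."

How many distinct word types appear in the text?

5

Distinct types: {after, may, message, or, wait}
V = 5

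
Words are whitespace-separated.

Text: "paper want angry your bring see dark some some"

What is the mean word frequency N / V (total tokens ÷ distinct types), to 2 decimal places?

1.13

N = 9 tokens, V = 8 types.
Mean frequency = N / V = 9 / 8 = 1.13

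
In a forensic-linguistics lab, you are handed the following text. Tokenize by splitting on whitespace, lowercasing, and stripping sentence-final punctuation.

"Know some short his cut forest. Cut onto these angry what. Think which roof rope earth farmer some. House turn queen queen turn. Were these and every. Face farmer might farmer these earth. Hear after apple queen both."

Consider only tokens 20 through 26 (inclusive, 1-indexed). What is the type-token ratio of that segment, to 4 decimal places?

0.7143

Segment tokens 20–26: turn, queen, queen, turn, were, these, and
Segment N = 7, segment V = 5.
TTR = 5 / 7 = 0.7143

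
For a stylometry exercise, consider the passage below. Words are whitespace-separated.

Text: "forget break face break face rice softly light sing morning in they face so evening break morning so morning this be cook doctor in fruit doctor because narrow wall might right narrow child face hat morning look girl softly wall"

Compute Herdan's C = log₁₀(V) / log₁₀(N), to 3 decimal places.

N = 40, V = 26.
log₁₀(V) = 1.414973, log₁₀(N) = 1.602060
C = 1.414973 / 1.602060 = 0.883

0.883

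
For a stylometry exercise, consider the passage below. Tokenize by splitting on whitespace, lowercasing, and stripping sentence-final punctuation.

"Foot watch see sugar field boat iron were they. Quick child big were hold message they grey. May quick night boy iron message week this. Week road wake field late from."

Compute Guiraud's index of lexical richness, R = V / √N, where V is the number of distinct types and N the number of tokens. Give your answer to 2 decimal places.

N = 31, V = 24.
√N = 5.567764
R = 24 / 5.567764 = 4.31

4.31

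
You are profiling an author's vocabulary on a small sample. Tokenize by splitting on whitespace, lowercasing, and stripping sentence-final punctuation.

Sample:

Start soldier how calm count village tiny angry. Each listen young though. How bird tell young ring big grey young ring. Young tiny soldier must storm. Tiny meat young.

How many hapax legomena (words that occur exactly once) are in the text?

Frequencies: young:5, tiny:3, soldier:2, how:2, ring:2, start:1, calm:1, count:1, village:1, angry:1, each:1, listen:1, though:1, bird:1, tell:1, big:1, grey:1, must:1, storm:1, meat:1
Hapax (freq=1): angry, big, bird, calm, count, each, grey, listen, meat, must, start, storm, tell, though, village

15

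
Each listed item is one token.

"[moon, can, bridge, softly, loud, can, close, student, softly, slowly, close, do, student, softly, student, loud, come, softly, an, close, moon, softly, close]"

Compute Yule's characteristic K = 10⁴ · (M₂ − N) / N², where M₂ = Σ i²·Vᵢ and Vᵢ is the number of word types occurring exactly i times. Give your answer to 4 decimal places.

831.7580

Frequencies: softly:5, close:4, student:3, moon:2, can:2, loud:2, bridge:1, slowly:1, do:1, come:1, an:1
N = 23. Frequency spectrum: V_1=5, V_2=3, V_3=1, V_4=1, V_5=1
M₂ = 1²·5 + 2²·3 + 3²·1 + 4²·1 + 5²·1 = 67
K = 10000 × (67 − 23) / 23² = 831.7580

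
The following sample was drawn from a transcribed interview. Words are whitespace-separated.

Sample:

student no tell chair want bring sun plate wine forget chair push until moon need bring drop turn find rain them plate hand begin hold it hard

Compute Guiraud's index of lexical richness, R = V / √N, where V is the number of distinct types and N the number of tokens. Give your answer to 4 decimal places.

4.6188

N = 27, V = 24.
√N = 5.196152
R = 24 / 5.196152 = 4.6188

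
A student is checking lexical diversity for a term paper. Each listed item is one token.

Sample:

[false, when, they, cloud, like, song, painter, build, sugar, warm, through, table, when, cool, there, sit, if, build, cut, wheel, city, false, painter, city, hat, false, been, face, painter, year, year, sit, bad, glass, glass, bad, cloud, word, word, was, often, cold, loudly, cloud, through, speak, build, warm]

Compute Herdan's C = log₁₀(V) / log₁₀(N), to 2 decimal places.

0.89

N = 48, V = 31.
log₁₀(V) = 1.491362, log₁₀(N) = 1.681241
C = 1.491362 / 1.681241 = 0.89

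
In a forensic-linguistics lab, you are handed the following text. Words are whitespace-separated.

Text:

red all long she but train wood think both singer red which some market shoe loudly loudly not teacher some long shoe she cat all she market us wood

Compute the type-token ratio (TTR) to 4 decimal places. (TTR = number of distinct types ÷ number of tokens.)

N = 29 tokens, V = 19 types.
TTR = V / N = 19 / 29 = 0.6552

0.6552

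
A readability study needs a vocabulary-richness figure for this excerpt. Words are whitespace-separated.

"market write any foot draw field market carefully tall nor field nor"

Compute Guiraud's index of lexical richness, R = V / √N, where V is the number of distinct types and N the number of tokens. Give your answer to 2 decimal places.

N = 12, V = 9.
√N = 3.464102
R = 9 / 3.464102 = 2.60

2.60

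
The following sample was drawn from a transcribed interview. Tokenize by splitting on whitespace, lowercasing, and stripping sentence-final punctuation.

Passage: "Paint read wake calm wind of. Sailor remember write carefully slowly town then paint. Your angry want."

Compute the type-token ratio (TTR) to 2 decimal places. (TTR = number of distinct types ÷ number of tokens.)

N = 17 tokens, V = 16 types.
TTR = V / N = 16 / 17 = 0.94

0.94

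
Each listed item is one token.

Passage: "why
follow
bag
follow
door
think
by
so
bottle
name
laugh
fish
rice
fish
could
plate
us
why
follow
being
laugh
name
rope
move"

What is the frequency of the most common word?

Frequencies: follow:3, why:2, name:2, laugh:2, fish:2, bag:1, door:1, think:1, by:1, so:1, bottle:1, rice:1, could:1, plate:1, us:1, being:1, rope:1, move:1
Most common: 'follow' with frequency 3.

3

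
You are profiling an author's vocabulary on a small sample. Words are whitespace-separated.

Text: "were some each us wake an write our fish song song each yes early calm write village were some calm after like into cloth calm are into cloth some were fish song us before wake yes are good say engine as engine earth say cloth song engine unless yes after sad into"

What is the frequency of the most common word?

Frequencies: song:4, were:3, some:3, yes:3, calm:3, into:3, cloth:3, engine:3, each:2, us:2, wake:2, write:2, fish:2, after:2, are:2, say:2, an:1, our:1, early:1, village:1, … (7 more, each freq 1)
Most common: 'song' with frequency 4.

4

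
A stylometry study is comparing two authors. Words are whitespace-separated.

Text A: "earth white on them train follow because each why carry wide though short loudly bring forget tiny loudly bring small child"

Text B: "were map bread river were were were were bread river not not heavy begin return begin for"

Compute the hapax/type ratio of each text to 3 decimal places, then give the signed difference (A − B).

0.451

A: hapax=17, V=19, ratio=0.895
B: hapax=4, V=9, ratio=0.444
Difference = 0.895 − 0.444 = 0.451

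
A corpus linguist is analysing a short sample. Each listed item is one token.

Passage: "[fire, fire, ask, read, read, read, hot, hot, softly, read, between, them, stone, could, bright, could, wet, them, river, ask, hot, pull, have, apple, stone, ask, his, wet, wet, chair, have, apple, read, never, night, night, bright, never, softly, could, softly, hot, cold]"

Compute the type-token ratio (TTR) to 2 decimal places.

0.47

N = 43 tokens, V = 20 types.
TTR = V / N = 20 / 43 = 0.47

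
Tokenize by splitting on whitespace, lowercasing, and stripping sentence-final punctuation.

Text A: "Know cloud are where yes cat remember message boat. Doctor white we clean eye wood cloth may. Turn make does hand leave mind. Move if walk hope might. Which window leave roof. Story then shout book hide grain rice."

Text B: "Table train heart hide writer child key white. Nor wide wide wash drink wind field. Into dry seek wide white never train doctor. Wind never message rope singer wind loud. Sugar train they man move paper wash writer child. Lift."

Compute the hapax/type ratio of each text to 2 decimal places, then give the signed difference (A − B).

A: hapax=37, V=38, ratio=0.97
B: hapax=21, V=29, ratio=0.72
Difference = 0.97 − 0.72 = 0.25

0.25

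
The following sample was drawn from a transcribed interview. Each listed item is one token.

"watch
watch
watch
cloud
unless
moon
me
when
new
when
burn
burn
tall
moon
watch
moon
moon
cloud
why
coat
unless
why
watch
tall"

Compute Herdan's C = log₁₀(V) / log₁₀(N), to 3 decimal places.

N = 24, V = 11.
log₁₀(V) = 1.041393, log₁₀(N) = 1.380211
C = 1.041393 / 1.380211 = 0.755

0.755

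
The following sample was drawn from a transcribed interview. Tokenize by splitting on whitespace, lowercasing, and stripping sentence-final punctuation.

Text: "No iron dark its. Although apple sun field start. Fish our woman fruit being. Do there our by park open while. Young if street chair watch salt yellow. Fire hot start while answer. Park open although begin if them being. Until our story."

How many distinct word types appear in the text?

Distinct types: {although, answer, apple, begin, being, by, chair, dark, do, field, fire, fish, fruit, hot, if, iron, its, no, open, our, park, salt, start, story, street, sun, them, there, until, watch, while, woman, yellow, young}
V = 34

34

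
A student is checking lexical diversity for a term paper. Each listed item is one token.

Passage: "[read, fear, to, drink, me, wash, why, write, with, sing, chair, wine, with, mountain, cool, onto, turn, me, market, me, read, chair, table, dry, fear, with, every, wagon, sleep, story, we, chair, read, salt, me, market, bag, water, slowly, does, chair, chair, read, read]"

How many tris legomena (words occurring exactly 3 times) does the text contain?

Frequencies: read:5, chair:5, me:4, with:3, fear:2, market:2, to:1, drink:1, wash:1, why:1, write:1, sing:1, wine:1, mountain:1, cool:1, onto:1, turn:1, table:1, dry:1, every:1, … (9 more, each freq 1)
Words with frequency 3: with

1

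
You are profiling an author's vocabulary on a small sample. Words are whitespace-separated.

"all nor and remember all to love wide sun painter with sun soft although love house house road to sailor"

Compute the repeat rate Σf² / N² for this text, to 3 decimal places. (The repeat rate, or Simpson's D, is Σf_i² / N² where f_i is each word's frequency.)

0.075

Frequencies: all:2, to:2, love:2, sun:2, house:2, nor:1, and:1, remember:1, wide:1, painter:1, with:1, soft:1, although:1, road:1, sailor:1
Σf² = 30; N² = 400
Repeat rate = 30 / 400 = 0.075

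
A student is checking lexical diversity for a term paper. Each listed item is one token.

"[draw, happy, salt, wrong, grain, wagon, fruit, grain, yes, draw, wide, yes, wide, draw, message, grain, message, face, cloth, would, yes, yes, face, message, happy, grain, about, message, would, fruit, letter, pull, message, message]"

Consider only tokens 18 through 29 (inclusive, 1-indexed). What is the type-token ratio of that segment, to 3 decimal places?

0.667

Segment tokens 18–29: face, cloth, would, yes, yes, face, message, happy, grain, about, message, would
Segment N = 12, segment V = 8.
TTR = 8 / 12 = 0.667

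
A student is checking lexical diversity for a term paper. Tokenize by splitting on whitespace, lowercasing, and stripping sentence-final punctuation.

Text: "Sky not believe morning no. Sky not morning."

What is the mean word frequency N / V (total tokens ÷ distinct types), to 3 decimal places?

N = 8 tokens, V = 5 types.
Mean frequency = N / V = 8 / 5 = 1.600

1.600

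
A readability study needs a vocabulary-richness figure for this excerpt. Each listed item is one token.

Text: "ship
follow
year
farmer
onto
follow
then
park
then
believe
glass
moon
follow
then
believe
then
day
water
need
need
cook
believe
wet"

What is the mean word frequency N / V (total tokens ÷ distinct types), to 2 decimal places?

1.53

N = 23 tokens, V = 15 types.
Mean frequency = N / V = 23 / 15 = 1.53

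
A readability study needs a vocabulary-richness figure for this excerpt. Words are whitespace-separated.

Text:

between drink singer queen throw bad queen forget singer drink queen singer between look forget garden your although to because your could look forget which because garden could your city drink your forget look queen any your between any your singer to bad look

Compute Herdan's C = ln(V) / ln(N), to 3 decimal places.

0.749

N = 44, V = 17.
ln(V) = 2.833213, ln(N) = 3.784190
C = 2.833213 / 3.784190 = 0.749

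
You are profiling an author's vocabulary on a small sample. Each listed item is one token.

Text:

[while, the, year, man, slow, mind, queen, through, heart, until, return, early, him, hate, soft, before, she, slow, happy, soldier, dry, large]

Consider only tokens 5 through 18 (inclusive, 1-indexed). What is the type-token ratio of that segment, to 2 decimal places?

0.93

Segment tokens 5–18: slow, mind, queen, through, heart, until, return, early, him, hate, soft, before, she, slow
Segment N = 14, segment V = 13.
TTR = 13 / 14 = 0.93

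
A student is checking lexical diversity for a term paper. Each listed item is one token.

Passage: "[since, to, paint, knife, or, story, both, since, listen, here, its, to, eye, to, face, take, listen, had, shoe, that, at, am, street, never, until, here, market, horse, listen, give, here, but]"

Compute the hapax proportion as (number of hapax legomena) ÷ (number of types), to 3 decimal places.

Frequencies: to:3, listen:3, here:3, since:2, paint:1, knife:1, or:1, story:1, both:1, its:1, eye:1, face:1, take:1, had:1, shoe:1, that:1, at:1, am:1, street:1, never:1, … (5 more, each freq 1)
Hapax count = 21; type count = 25.
Ratio = 21 / 25 = 0.840

0.840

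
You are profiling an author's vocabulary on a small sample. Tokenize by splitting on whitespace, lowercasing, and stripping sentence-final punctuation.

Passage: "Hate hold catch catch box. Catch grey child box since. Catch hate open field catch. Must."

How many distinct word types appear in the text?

10

Distinct types: {box, catch, child, field, grey, hate, hold, must, open, since}
V = 10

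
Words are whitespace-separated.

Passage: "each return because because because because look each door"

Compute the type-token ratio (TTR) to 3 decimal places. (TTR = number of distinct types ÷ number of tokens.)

0.556

N = 9 tokens, V = 5 types.
TTR = V / N = 5 / 9 = 0.556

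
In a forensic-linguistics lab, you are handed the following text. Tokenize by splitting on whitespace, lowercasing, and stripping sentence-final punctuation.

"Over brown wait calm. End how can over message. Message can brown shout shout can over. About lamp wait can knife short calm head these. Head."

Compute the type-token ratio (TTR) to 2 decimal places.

N = 26 tokens, V = 15 types.
TTR = V / N = 15 / 26 = 0.58

0.58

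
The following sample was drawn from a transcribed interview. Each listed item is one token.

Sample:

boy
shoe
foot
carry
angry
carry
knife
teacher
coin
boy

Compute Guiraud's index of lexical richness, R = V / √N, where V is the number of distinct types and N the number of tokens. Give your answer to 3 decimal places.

N = 10, V = 8.
√N = 3.162278
R = 8 / 3.162278 = 2.530

2.530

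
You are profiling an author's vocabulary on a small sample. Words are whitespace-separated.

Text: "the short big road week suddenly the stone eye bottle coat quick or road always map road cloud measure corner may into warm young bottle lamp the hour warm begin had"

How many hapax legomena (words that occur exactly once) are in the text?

21

Frequencies: the:3, road:3, bottle:2, warm:2, short:1, big:1, week:1, suddenly:1, stone:1, eye:1, coat:1, quick:1, or:1, always:1, map:1, cloud:1, measure:1, corner:1, may:1, into:1, … (5 more, each freq 1)
Hapax (freq=1): always, begin, big, cloud, coat, corner, eye, had, hour, into, lamp, map, may, measure, or, quick, short, stone, suddenly, week, young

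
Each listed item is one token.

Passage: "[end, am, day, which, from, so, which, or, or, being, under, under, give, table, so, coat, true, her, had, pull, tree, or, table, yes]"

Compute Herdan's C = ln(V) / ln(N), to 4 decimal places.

N = 24, V = 18.
ln(V) = 2.890372, ln(N) = 3.178054
C = 2.890372 / 3.178054 = 0.9095

0.9095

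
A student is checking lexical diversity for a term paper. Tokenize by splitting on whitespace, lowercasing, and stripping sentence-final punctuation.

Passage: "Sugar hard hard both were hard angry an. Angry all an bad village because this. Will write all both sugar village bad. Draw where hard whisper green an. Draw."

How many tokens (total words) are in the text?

Tokens: sugar, hard, hard, both, were, hard, angry, an, angry, all, an, bad, village, because, this, will, write, all, both, sugar, village, bad, draw, where, hard, whisper, green, an, draw
N = 29

29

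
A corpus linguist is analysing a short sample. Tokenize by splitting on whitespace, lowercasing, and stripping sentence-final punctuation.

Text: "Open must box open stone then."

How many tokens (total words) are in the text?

Tokens: open, must, box, open, stone, then
N = 6

6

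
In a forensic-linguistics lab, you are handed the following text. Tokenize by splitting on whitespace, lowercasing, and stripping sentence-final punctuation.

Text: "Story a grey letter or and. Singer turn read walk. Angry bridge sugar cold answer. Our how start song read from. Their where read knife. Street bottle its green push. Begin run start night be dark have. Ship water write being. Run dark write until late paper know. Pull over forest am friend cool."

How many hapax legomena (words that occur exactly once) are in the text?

Frequencies: read:3, start:2, run:2, dark:2, write:2, story:1, a:1, grey:1, letter:1, or:1, and:1, singer:1, turn:1, walk:1, angry:1, bridge:1, sugar:1, cold:1, answer:1, our:1, … (28 more, each freq 1)
Hapax (freq=1): a, am, and, angry, answer, be, begin, being, bottle, bridge, cold, cool, forest, friend, from, green, grey, have, how, its, knife, know, late, letter, night, or, our, over, paper, pull, push, ship, singer, song, story, street, sugar, their, turn, until, walk, water, where

43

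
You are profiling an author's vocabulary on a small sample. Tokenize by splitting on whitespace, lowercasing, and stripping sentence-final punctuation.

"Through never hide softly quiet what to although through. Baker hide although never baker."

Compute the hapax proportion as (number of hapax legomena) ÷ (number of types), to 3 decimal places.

Frequencies: through:2, never:2, hide:2, although:2, baker:2, softly:1, quiet:1, what:1, to:1
Hapax count = 4; type count = 9.
Ratio = 4 / 9 = 0.444

0.444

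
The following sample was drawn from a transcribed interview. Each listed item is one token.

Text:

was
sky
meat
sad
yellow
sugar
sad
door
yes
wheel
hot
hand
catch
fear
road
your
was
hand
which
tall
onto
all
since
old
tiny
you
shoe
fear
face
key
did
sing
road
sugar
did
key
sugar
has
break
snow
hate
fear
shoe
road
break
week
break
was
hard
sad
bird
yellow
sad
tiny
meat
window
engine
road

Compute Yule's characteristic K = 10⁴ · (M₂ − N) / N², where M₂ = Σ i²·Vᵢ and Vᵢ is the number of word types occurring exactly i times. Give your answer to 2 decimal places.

184.30

Frequencies: sad:4, road:4, was:3, sugar:3, fear:3, break:3, meat:2, yellow:2, hand:2, tiny:2, shoe:2, key:2, did:2, sky:1, door:1, yes:1, wheel:1, hot:1, catch:1, your:1, … (17 more, each freq 1)
N = 58. Frequency spectrum: V_1=24, V_2=7, V_3=4, V_4=2
M₂ = 1²·24 + 2²·7 + 3²·4 + 4²·2 = 120
K = 10000 × (120 − 58) / 58² = 184.30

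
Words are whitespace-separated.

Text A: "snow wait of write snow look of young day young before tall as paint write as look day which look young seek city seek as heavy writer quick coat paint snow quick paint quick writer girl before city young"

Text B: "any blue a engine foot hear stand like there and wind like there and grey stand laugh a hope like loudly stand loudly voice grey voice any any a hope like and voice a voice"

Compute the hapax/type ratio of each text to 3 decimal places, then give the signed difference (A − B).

-0.059

A: hapax=6, V=19, ratio=0.316
B: hapax=6, V=16, ratio=0.375
Difference = 0.316 − 0.375 = -0.059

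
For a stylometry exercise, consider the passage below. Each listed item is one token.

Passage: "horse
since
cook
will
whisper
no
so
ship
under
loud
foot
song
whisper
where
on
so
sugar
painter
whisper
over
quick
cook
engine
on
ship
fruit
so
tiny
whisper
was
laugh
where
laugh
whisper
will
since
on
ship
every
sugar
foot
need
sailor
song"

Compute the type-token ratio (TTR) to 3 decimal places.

0.591

N = 44 tokens, V = 26 types.
TTR = V / N = 26 / 44 = 0.591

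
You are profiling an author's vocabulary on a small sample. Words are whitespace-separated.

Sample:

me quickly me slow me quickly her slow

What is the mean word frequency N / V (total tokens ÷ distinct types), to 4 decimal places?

2.0000

N = 8 tokens, V = 4 types.
Mean frequency = N / V = 8 / 4 = 2.0000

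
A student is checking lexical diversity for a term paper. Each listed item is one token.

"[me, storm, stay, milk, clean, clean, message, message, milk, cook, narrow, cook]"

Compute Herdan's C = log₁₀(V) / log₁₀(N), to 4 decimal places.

0.8368

N = 12, V = 8.
log₁₀(V) = 0.903090, log₁₀(N) = 1.079181
C = 0.903090 / 1.079181 = 0.8368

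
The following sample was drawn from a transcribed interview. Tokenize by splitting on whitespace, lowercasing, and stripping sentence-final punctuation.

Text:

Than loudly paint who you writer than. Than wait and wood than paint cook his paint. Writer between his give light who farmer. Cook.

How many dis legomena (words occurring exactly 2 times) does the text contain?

Frequencies: than:4, paint:3, who:2, writer:2, cook:2, his:2, loudly:1, you:1, wait:1, and:1, wood:1, between:1, give:1, light:1, farmer:1
Words with frequency 2: cook, his, who, writer

4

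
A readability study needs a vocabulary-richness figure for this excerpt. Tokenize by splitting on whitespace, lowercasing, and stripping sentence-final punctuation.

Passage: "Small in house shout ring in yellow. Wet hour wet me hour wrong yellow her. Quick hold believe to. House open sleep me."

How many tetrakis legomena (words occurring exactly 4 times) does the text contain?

0

Frequencies: in:2, house:2, yellow:2, wet:2, hour:2, me:2, small:1, shout:1, ring:1, wrong:1, her:1, quick:1, hold:1, believe:1, to:1, open:1, sleep:1
Words with frequency 4: (none)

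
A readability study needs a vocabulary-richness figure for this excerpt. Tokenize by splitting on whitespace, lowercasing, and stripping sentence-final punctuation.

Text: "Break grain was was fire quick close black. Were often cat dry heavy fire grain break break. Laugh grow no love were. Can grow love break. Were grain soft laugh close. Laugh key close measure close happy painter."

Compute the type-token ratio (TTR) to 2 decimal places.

0.58

N = 38 tokens, V = 22 types.
TTR = V / N = 22 / 38 = 0.58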